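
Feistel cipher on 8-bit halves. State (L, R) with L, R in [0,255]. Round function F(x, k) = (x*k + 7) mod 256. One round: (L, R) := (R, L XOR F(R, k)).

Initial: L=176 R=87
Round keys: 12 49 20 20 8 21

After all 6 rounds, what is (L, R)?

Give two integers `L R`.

Round 1 (k=12): L=87 R=171
Round 2 (k=49): L=171 R=149
Round 3 (k=20): L=149 R=0
Round 4 (k=20): L=0 R=146
Round 5 (k=8): L=146 R=151
Round 6 (k=21): L=151 R=248

Answer: 151 248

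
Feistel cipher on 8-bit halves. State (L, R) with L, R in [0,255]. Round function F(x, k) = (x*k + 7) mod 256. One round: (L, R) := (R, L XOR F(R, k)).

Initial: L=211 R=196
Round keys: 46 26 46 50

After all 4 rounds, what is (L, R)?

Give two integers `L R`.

Round 1 (k=46): L=196 R=236
Round 2 (k=26): L=236 R=59
Round 3 (k=46): L=59 R=77
Round 4 (k=50): L=77 R=42

Answer: 77 42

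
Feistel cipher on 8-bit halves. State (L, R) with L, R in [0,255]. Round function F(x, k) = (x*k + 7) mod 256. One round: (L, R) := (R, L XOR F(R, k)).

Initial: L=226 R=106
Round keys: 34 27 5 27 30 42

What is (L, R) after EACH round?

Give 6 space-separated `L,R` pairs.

Answer: 106,249 249,32 32,94 94,209 209,219 219,36

Derivation:
Round 1 (k=34): L=106 R=249
Round 2 (k=27): L=249 R=32
Round 3 (k=5): L=32 R=94
Round 4 (k=27): L=94 R=209
Round 5 (k=30): L=209 R=219
Round 6 (k=42): L=219 R=36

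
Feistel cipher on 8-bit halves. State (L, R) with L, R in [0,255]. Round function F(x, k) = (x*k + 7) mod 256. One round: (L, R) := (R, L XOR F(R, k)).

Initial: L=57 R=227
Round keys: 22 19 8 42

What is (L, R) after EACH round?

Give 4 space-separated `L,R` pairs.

Round 1 (k=22): L=227 R=176
Round 2 (k=19): L=176 R=244
Round 3 (k=8): L=244 R=23
Round 4 (k=42): L=23 R=57

Answer: 227,176 176,244 244,23 23,57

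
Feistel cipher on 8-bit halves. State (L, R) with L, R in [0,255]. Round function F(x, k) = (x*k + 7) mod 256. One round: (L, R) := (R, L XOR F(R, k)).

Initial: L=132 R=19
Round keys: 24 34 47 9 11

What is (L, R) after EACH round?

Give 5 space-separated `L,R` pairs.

Round 1 (k=24): L=19 R=75
Round 2 (k=34): L=75 R=238
Round 3 (k=47): L=238 R=242
Round 4 (k=9): L=242 R=103
Round 5 (k=11): L=103 R=134

Answer: 19,75 75,238 238,242 242,103 103,134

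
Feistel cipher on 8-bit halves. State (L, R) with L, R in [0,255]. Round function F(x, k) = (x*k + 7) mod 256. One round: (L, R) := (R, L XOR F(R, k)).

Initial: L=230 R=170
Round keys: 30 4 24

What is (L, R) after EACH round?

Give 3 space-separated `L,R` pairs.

Round 1 (k=30): L=170 R=21
Round 2 (k=4): L=21 R=241
Round 3 (k=24): L=241 R=138

Answer: 170,21 21,241 241,138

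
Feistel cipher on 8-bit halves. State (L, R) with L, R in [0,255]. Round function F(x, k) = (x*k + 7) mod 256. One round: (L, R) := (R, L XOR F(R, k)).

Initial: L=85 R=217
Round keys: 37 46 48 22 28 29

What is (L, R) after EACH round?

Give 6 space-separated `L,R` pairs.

Round 1 (k=37): L=217 R=49
Round 2 (k=46): L=49 R=12
Round 3 (k=48): L=12 R=118
Round 4 (k=22): L=118 R=39
Round 5 (k=28): L=39 R=61
Round 6 (k=29): L=61 R=215

Answer: 217,49 49,12 12,118 118,39 39,61 61,215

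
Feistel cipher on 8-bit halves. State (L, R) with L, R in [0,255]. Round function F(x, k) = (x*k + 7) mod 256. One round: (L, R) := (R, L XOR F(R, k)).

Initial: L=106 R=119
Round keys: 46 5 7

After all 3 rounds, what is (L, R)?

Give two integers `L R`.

Round 1 (k=46): L=119 R=3
Round 2 (k=5): L=3 R=97
Round 3 (k=7): L=97 R=173

Answer: 97 173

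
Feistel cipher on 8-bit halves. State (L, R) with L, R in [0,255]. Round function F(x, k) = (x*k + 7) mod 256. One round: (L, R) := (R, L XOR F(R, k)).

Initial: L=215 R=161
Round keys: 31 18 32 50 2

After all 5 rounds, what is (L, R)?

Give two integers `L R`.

Round 1 (k=31): L=161 R=81
Round 2 (k=18): L=81 R=24
Round 3 (k=32): L=24 R=86
Round 4 (k=50): L=86 R=203
Round 5 (k=2): L=203 R=203

Answer: 203 203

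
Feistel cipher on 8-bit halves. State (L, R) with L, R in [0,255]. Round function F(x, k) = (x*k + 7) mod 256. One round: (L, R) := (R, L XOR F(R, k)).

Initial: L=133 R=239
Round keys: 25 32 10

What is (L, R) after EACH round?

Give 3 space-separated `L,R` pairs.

Round 1 (k=25): L=239 R=219
Round 2 (k=32): L=219 R=136
Round 3 (k=10): L=136 R=140

Answer: 239,219 219,136 136,140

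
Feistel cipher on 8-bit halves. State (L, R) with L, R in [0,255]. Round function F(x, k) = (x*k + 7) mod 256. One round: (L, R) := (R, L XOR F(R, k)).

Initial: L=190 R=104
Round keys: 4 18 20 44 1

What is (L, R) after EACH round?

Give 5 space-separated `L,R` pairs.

Round 1 (k=4): L=104 R=25
Round 2 (k=18): L=25 R=161
Round 3 (k=20): L=161 R=130
Round 4 (k=44): L=130 R=254
Round 5 (k=1): L=254 R=135

Answer: 104,25 25,161 161,130 130,254 254,135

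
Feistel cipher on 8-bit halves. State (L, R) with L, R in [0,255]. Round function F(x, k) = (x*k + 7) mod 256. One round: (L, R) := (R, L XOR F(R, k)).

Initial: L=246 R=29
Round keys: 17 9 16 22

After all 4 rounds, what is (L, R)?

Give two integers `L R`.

Round 1 (k=17): L=29 R=2
Round 2 (k=9): L=2 R=4
Round 3 (k=16): L=4 R=69
Round 4 (k=22): L=69 R=241

Answer: 69 241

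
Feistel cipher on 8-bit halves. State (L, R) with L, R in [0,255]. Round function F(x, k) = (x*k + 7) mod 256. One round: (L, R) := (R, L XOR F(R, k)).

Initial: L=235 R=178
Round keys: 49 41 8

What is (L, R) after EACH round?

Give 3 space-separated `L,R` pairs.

Round 1 (k=49): L=178 R=242
Round 2 (k=41): L=242 R=123
Round 3 (k=8): L=123 R=45

Answer: 178,242 242,123 123,45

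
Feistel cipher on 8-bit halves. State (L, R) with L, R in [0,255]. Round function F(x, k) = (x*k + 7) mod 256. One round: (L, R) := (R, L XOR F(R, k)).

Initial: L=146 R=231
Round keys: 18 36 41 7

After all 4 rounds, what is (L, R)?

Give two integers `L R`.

Round 1 (k=18): L=231 R=215
Round 2 (k=36): L=215 R=164
Round 3 (k=41): L=164 R=156
Round 4 (k=7): L=156 R=239

Answer: 156 239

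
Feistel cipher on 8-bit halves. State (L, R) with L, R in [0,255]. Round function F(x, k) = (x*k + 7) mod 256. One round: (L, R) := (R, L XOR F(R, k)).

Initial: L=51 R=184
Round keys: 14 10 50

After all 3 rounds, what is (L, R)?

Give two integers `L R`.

Round 1 (k=14): L=184 R=36
Round 2 (k=10): L=36 R=215
Round 3 (k=50): L=215 R=33

Answer: 215 33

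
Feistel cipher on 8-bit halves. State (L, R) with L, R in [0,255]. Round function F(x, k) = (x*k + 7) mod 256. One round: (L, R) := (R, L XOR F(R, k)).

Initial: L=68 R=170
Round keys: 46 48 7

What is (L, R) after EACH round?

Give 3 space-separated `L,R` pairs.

Answer: 170,215 215,253 253,37

Derivation:
Round 1 (k=46): L=170 R=215
Round 2 (k=48): L=215 R=253
Round 3 (k=7): L=253 R=37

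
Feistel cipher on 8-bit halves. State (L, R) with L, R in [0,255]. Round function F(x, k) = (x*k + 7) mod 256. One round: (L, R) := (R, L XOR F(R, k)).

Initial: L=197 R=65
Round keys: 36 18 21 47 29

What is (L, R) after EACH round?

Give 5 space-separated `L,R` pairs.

Round 1 (k=36): L=65 R=238
Round 2 (k=18): L=238 R=130
Round 3 (k=21): L=130 R=95
Round 4 (k=47): L=95 R=250
Round 5 (k=29): L=250 R=6

Answer: 65,238 238,130 130,95 95,250 250,6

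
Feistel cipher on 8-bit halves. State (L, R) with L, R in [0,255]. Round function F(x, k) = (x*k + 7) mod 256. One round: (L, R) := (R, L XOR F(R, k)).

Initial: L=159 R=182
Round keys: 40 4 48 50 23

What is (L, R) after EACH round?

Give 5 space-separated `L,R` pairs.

Round 1 (k=40): L=182 R=232
Round 2 (k=4): L=232 R=17
Round 3 (k=48): L=17 R=223
Round 4 (k=50): L=223 R=132
Round 5 (k=23): L=132 R=60

Answer: 182,232 232,17 17,223 223,132 132,60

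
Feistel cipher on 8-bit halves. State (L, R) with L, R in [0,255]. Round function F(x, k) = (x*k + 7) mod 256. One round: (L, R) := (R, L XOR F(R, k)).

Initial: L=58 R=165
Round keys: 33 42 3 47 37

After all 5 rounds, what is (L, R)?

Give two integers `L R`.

Round 1 (k=33): L=165 R=118
Round 2 (k=42): L=118 R=198
Round 3 (k=3): L=198 R=47
Round 4 (k=47): L=47 R=110
Round 5 (k=37): L=110 R=194

Answer: 110 194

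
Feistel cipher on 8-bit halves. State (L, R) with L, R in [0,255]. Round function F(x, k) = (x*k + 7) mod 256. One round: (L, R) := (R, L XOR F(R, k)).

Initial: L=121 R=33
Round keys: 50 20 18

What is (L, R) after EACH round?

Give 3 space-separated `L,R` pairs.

Answer: 33,0 0,38 38,179

Derivation:
Round 1 (k=50): L=33 R=0
Round 2 (k=20): L=0 R=38
Round 3 (k=18): L=38 R=179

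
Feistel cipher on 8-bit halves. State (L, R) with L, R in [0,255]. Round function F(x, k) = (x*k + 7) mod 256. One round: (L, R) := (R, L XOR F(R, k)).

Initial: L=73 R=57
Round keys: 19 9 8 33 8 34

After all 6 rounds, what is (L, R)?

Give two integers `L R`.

Round 1 (k=19): L=57 R=11
Round 2 (k=9): L=11 R=83
Round 3 (k=8): L=83 R=148
Round 4 (k=33): L=148 R=72
Round 5 (k=8): L=72 R=211
Round 6 (k=34): L=211 R=69

Answer: 211 69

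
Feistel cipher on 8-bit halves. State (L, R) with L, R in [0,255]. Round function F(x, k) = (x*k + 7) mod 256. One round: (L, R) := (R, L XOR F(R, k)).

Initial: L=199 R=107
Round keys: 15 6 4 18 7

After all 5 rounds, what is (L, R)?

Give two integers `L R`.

Round 1 (k=15): L=107 R=139
Round 2 (k=6): L=139 R=34
Round 3 (k=4): L=34 R=4
Round 4 (k=18): L=4 R=109
Round 5 (k=7): L=109 R=6

Answer: 109 6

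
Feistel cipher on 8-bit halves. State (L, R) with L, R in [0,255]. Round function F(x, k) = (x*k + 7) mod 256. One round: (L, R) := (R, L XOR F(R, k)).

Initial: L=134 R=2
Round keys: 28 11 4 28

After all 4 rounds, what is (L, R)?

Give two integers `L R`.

Round 1 (k=28): L=2 R=185
Round 2 (k=11): L=185 R=248
Round 3 (k=4): L=248 R=94
Round 4 (k=28): L=94 R=183

Answer: 94 183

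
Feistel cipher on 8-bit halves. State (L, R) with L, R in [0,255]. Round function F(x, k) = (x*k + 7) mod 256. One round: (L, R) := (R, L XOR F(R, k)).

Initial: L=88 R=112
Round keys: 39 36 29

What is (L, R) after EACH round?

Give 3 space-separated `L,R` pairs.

Round 1 (k=39): L=112 R=79
Round 2 (k=36): L=79 R=83
Round 3 (k=29): L=83 R=33

Answer: 112,79 79,83 83,33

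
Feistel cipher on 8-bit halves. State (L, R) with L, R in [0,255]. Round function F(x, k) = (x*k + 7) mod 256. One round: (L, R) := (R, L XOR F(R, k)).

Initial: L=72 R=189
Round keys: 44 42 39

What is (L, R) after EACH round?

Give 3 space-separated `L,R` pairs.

Round 1 (k=44): L=189 R=203
Round 2 (k=42): L=203 R=232
Round 3 (k=39): L=232 R=148

Answer: 189,203 203,232 232,148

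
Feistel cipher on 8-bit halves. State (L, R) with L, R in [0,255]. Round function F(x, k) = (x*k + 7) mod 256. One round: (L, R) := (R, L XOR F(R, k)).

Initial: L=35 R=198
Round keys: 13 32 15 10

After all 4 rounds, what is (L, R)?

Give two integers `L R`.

Round 1 (k=13): L=198 R=54
Round 2 (k=32): L=54 R=1
Round 3 (k=15): L=1 R=32
Round 4 (k=10): L=32 R=70

Answer: 32 70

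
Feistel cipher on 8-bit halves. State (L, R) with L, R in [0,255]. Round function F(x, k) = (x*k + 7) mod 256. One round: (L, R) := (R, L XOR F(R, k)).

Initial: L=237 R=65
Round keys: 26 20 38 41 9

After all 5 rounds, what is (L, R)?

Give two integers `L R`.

Answer: 208 16

Derivation:
Round 1 (k=26): L=65 R=76
Round 2 (k=20): L=76 R=182
Round 3 (k=38): L=182 R=71
Round 4 (k=41): L=71 R=208
Round 5 (k=9): L=208 R=16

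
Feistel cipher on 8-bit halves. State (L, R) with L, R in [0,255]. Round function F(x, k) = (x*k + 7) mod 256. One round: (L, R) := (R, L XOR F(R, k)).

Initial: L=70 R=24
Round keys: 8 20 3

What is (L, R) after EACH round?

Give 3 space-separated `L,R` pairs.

Round 1 (k=8): L=24 R=129
Round 2 (k=20): L=129 R=3
Round 3 (k=3): L=3 R=145

Answer: 24,129 129,3 3,145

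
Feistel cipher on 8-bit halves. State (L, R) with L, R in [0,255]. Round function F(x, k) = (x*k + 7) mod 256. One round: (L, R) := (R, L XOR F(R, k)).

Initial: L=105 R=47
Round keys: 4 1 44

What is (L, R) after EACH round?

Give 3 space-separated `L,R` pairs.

Round 1 (k=4): L=47 R=170
Round 2 (k=1): L=170 R=158
Round 3 (k=44): L=158 R=133

Answer: 47,170 170,158 158,133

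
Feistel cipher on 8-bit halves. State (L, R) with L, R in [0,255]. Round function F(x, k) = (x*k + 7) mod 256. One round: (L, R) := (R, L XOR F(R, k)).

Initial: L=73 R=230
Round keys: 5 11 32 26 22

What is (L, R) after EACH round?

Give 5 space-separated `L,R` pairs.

Answer: 230,204 204,45 45,107 107,200 200,92

Derivation:
Round 1 (k=5): L=230 R=204
Round 2 (k=11): L=204 R=45
Round 3 (k=32): L=45 R=107
Round 4 (k=26): L=107 R=200
Round 5 (k=22): L=200 R=92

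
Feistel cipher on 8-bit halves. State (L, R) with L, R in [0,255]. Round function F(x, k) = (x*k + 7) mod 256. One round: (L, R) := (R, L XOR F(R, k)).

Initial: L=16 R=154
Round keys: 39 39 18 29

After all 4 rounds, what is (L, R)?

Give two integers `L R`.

Answer: 154 65

Derivation:
Round 1 (k=39): L=154 R=109
Round 2 (k=39): L=109 R=56
Round 3 (k=18): L=56 R=154
Round 4 (k=29): L=154 R=65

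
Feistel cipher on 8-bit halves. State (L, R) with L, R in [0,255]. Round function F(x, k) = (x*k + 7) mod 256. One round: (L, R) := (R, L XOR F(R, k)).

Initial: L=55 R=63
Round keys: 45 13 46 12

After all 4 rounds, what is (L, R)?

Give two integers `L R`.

Round 1 (k=45): L=63 R=45
Round 2 (k=13): L=45 R=111
Round 3 (k=46): L=111 R=212
Round 4 (k=12): L=212 R=152

Answer: 212 152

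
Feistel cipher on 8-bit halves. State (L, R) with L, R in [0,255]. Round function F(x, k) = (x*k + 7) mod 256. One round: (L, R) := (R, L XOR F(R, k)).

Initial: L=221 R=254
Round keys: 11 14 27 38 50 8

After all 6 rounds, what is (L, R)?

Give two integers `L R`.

Answer: 69 5

Derivation:
Round 1 (k=11): L=254 R=44
Round 2 (k=14): L=44 R=145
Round 3 (k=27): L=145 R=126
Round 4 (k=38): L=126 R=42
Round 5 (k=50): L=42 R=69
Round 6 (k=8): L=69 R=5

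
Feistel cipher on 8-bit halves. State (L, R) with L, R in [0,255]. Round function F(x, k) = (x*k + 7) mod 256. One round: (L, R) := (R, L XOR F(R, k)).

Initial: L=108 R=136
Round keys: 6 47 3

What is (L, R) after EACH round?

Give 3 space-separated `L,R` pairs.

Answer: 136,91 91,52 52,248

Derivation:
Round 1 (k=6): L=136 R=91
Round 2 (k=47): L=91 R=52
Round 3 (k=3): L=52 R=248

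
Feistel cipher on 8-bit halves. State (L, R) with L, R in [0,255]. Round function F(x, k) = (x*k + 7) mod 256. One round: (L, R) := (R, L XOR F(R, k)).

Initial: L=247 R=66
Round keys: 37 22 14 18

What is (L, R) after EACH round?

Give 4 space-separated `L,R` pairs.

Answer: 66,102 102,137 137,227 227,116

Derivation:
Round 1 (k=37): L=66 R=102
Round 2 (k=22): L=102 R=137
Round 3 (k=14): L=137 R=227
Round 4 (k=18): L=227 R=116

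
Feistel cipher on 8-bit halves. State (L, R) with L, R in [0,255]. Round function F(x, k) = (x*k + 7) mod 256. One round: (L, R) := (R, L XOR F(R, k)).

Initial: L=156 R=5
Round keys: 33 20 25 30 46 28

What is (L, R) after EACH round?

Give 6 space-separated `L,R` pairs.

Round 1 (k=33): L=5 R=48
Round 2 (k=20): L=48 R=194
Round 3 (k=25): L=194 R=201
Round 4 (k=30): L=201 R=87
Round 5 (k=46): L=87 R=96
Round 6 (k=28): L=96 R=208

Answer: 5,48 48,194 194,201 201,87 87,96 96,208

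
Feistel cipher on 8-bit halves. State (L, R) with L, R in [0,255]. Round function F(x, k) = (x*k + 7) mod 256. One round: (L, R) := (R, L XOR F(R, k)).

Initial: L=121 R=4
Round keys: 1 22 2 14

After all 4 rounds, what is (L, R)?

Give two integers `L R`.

Round 1 (k=1): L=4 R=114
Round 2 (k=22): L=114 R=215
Round 3 (k=2): L=215 R=199
Round 4 (k=14): L=199 R=62

Answer: 199 62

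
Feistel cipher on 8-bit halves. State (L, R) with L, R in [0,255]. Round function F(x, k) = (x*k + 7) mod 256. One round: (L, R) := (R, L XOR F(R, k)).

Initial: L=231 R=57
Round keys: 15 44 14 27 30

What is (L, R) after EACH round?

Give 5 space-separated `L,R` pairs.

Round 1 (k=15): L=57 R=185
Round 2 (k=44): L=185 R=234
Round 3 (k=14): L=234 R=106
Round 4 (k=27): L=106 R=223
Round 5 (k=30): L=223 R=67

Answer: 57,185 185,234 234,106 106,223 223,67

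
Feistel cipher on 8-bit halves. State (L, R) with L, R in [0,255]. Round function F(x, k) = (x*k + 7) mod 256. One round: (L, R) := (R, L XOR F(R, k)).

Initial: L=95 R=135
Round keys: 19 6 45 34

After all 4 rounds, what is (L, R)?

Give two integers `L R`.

Answer: 126 189

Derivation:
Round 1 (k=19): L=135 R=83
Round 2 (k=6): L=83 R=126
Round 3 (k=45): L=126 R=126
Round 4 (k=34): L=126 R=189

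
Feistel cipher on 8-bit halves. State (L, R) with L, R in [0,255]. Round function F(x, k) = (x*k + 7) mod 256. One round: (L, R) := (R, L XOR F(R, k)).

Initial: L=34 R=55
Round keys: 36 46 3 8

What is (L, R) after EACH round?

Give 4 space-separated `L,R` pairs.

Round 1 (k=36): L=55 R=225
Round 2 (k=46): L=225 R=66
Round 3 (k=3): L=66 R=44
Round 4 (k=8): L=44 R=37

Answer: 55,225 225,66 66,44 44,37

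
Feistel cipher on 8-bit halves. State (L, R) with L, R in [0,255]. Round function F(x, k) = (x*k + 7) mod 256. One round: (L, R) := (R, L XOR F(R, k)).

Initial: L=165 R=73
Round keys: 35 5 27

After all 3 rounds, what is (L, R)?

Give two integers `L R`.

Round 1 (k=35): L=73 R=167
Round 2 (k=5): L=167 R=3
Round 3 (k=27): L=3 R=255

Answer: 3 255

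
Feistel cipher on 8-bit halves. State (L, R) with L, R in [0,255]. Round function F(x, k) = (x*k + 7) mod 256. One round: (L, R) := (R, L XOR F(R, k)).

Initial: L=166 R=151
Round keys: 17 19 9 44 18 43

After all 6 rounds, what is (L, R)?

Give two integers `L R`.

Answer: 90 246

Derivation:
Round 1 (k=17): L=151 R=168
Round 2 (k=19): L=168 R=232
Round 3 (k=9): L=232 R=135
Round 4 (k=44): L=135 R=211
Round 5 (k=18): L=211 R=90
Round 6 (k=43): L=90 R=246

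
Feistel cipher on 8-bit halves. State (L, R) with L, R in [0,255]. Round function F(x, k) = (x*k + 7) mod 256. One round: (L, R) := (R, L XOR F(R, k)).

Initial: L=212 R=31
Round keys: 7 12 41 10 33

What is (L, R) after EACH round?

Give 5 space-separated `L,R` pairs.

Answer: 31,52 52,104 104,155 155,125 125,191

Derivation:
Round 1 (k=7): L=31 R=52
Round 2 (k=12): L=52 R=104
Round 3 (k=41): L=104 R=155
Round 4 (k=10): L=155 R=125
Round 5 (k=33): L=125 R=191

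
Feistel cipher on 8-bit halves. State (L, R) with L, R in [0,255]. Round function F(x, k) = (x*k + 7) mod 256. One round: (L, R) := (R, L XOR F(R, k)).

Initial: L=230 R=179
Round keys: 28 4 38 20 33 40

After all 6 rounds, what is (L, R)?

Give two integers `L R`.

Answer: 164 32

Derivation:
Round 1 (k=28): L=179 R=125
Round 2 (k=4): L=125 R=72
Round 3 (k=38): L=72 R=202
Round 4 (k=20): L=202 R=135
Round 5 (k=33): L=135 R=164
Round 6 (k=40): L=164 R=32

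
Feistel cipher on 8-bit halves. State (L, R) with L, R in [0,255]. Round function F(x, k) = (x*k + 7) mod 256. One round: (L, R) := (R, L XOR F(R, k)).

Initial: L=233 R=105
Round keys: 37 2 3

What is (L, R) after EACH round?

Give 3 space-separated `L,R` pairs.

Answer: 105,221 221,168 168,34

Derivation:
Round 1 (k=37): L=105 R=221
Round 2 (k=2): L=221 R=168
Round 3 (k=3): L=168 R=34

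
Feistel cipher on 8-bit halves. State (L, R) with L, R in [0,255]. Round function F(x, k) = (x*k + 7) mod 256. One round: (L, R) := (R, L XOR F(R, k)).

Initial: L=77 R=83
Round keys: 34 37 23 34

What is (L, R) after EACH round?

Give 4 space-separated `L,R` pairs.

Answer: 83,64 64,20 20,147 147,153

Derivation:
Round 1 (k=34): L=83 R=64
Round 2 (k=37): L=64 R=20
Round 3 (k=23): L=20 R=147
Round 4 (k=34): L=147 R=153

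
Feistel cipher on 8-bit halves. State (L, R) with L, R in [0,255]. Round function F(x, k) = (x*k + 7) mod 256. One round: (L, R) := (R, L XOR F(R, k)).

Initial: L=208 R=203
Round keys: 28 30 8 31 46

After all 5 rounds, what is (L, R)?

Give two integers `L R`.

Round 1 (k=28): L=203 R=235
Round 2 (k=30): L=235 R=90
Round 3 (k=8): L=90 R=60
Round 4 (k=31): L=60 R=17
Round 5 (k=46): L=17 R=41

Answer: 17 41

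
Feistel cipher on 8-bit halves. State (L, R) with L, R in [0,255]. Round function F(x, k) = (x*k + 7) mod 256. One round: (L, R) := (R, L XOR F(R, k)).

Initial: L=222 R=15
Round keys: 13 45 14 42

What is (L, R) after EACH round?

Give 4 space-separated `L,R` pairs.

Answer: 15,20 20,132 132,43 43,145

Derivation:
Round 1 (k=13): L=15 R=20
Round 2 (k=45): L=20 R=132
Round 3 (k=14): L=132 R=43
Round 4 (k=42): L=43 R=145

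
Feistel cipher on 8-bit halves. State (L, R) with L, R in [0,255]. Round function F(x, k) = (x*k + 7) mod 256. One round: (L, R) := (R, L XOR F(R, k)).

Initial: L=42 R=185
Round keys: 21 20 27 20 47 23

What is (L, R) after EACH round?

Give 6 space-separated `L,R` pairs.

Round 1 (k=21): L=185 R=30
Round 2 (k=20): L=30 R=230
Round 3 (k=27): L=230 R=87
Round 4 (k=20): L=87 R=53
Round 5 (k=47): L=53 R=149
Round 6 (k=23): L=149 R=95

Answer: 185,30 30,230 230,87 87,53 53,149 149,95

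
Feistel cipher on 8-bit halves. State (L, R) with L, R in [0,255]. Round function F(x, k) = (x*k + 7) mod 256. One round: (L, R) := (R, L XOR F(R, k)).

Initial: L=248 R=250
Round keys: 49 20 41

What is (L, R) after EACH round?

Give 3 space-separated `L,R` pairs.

Answer: 250,25 25,1 1,41

Derivation:
Round 1 (k=49): L=250 R=25
Round 2 (k=20): L=25 R=1
Round 3 (k=41): L=1 R=41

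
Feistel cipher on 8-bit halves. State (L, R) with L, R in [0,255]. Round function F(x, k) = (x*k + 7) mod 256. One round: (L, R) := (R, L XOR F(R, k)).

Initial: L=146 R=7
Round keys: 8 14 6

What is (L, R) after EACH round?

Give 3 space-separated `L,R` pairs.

Answer: 7,173 173,122 122,78

Derivation:
Round 1 (k=8): L=7 R=173
Round 2 (k=14): L=173 R=122
Round 3 (k=6): L=122 R=78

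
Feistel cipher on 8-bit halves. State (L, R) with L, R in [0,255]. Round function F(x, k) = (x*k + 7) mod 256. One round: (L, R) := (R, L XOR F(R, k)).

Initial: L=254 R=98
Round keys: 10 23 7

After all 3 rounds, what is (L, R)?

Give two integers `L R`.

Round 1 (k=10): L=98 R=37
Round 2 (k=23): L=37 R=56
Round 3 (k=7): L=56 R=170

Answer: 56 170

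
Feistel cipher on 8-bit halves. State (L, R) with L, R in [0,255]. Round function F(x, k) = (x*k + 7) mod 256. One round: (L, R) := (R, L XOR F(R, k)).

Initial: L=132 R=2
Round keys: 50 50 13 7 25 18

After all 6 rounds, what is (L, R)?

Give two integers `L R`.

Round 1 (k=50): L=2 R=239
Round 2 (k=50): L=239 R=183
Round 3 (k=13): L=183 R=189
Round 4 (k=7): L=189 R=133
Round 5 (k=25): L=133 R=185
Round 6 (k=18): L=185 R=140

Answer: 185 140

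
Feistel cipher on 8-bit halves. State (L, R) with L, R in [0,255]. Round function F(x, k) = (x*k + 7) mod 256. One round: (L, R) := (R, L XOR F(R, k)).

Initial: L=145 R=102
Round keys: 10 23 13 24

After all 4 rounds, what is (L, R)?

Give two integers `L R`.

Round 1 (k=10): L=102 R=146
Round 2 (k=23): L=146 R=67
Round 3 (k=13): L=67 R=252
Round 4 (k=24): L=252 R=228

Answer: 252 228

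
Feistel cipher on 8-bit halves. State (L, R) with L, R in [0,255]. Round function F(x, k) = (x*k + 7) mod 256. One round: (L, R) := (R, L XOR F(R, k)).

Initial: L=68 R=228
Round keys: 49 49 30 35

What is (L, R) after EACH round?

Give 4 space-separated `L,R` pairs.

Answer: 228,239 239,34 34,236 236,105

Derivation:
Round 1 (k=49): L=228 R=239
Round 2 (k=49): L=239 R=34
Round 3 (k=30): L=34 R=236
Round 4 (k=35): L=236 R=105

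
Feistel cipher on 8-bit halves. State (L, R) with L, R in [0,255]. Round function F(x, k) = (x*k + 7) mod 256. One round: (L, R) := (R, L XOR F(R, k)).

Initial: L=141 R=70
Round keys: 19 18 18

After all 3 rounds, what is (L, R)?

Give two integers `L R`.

Answer: 233 221

Derivation:
Round 1 (k=19): L=70 R=180
Round 2 (k=18): L=180 R=233
Round 3 (k=18): L=233 R=221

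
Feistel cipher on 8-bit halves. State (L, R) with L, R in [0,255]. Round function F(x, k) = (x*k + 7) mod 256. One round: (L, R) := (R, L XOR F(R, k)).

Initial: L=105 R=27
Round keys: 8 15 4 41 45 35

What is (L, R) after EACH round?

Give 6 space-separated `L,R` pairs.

Round 1 (k=8): L=27 R=182
Round 2 (k=15): L=182 R=170
Round 3 (k=4): L=170 R=25
Round 4 (k=41): L=25 R=162
Round 5 (k=45): L=162 R=152
Round 6 (k=35): L=152 R=109

Answer: 27,182 182,170 170,25 25,162 162,152 152,109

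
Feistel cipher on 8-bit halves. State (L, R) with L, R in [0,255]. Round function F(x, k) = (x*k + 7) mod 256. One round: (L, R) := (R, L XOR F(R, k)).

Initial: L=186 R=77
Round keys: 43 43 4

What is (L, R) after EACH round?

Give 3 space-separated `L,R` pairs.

Answer: 77,76 76,134 134,83

Derivation:
Round 1 (k=43): L=77 R=76
Round 2 (k=43): L=76 R=134
Round 3 (k=4): L=134 R=83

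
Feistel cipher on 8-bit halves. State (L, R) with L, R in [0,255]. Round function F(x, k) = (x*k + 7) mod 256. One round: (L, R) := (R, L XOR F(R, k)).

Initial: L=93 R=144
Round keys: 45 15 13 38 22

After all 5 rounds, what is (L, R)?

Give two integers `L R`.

Answer: 174 65

Derivation:
Round 1 (k=45): L=144 R=10
Round 2 (k=15): L=10 R=13
Round 3 (k=13): L=13 R=186
Round 4 (k=38): L=186 R=174
Round 5 (k=22): L=174 R=65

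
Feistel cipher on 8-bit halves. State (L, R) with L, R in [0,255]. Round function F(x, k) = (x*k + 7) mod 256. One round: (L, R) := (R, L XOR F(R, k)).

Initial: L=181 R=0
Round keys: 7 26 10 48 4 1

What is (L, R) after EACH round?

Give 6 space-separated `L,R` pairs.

Answer: 0,178 178,27 27,167 167,76 76,144 144,219

Derivation:
Round 1 (k=7): L=0 R=178
Round 2 (k=26): L=178 R=27
Round 3 (k=10): L=27 R=167
Round 4 (k=48): L=167 R=76
Round 5 (k=4): L=76 R=144
Round 6 (k=1): L=144 R=219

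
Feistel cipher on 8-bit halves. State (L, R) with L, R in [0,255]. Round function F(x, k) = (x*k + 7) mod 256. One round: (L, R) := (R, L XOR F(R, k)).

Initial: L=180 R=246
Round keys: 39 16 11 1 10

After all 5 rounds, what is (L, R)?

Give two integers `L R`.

Answer: 111 154

Derivation:
Round 1 (k=39): L=246 R=53
Round 2 (k=16): L=53 R=161
Round 3 (k=11): L=161 R=199
Round 4 (k=1): L=199 R=111
Round 5 (k=10): L=111 R=154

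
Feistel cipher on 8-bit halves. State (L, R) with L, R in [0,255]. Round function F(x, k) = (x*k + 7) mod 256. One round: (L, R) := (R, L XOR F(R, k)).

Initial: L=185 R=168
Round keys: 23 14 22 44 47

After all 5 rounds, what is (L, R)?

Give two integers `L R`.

Round 1 (k=23): L=168 R=166
Round 2 (k=14): L=166 R=179
Round 3 (k=22): L=179 R=207
Round 4 (k=44): L=207 R=40
Round 5 (k=47): L=40 R=144

Answer: 40 144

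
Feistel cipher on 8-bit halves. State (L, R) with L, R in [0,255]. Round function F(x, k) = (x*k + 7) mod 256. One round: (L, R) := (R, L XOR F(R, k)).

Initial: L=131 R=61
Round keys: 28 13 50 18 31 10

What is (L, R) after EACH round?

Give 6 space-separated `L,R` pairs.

Answer: 61,48 48,74 74,75 75,7 7,171 171,178

Derivation:
Round 1 (k=28): L=61 R=48
Round 2 (k=13): L=48 R=74
Round 3 (k=50): L=74 R=75
Round 4 (k=18): L=75 R=7
Round 5 (k=31): L=7 R=171
Round 6 (k=10): L=171 R=178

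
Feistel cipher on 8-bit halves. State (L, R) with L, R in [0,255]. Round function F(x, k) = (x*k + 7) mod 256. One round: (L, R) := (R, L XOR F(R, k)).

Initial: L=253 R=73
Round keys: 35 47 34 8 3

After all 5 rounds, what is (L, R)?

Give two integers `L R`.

Round 1 (k=35): L=73 R=255
Round 2 (k=47): L=255 R=145
Round 3 (k=34): L=145 R=182
Round 4 (k=8): L=182 R=38
Round 5 (k=3): L=38 R=207

Answer: 38 207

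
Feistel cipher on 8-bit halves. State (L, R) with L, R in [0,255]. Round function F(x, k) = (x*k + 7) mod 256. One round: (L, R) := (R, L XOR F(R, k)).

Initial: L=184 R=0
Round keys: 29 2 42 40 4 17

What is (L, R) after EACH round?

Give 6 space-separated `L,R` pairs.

Answer: 0,191 191,133 133,102 102,114 114,169 169,50

Derivation:
Round 1 (k=29): L=0 R=191
Round 2 (k=2): L=191 R=133
Round 3 (k=42): L=133 R=102
Round 4 (k=40): L=102 R=114
Round 5 (k=4): L=114 R=169
Round 6 (k=17): L=169 R=50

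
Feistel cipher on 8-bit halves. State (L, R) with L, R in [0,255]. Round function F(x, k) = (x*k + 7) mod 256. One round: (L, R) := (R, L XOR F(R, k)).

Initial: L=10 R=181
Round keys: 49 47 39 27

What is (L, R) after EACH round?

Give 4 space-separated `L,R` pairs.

Round 1 (k=49): L=181 R=166
Round 2 (k=47): L=166 R=52
Round 3 (k=39): L=52 R=85
Round 4 (k=27): L=85 R=202

Answer: 181,166 166,52 52,85 85,202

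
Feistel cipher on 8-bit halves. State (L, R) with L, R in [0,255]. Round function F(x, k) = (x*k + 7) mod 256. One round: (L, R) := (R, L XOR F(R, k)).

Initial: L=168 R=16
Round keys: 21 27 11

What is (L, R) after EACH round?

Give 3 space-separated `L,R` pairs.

Answer: 16,255 255,252 252,36

Derivation:
Round 1 (k=21): L=16 R=255
Round 2 (k=27): L=255 R=252
Round 3 (k=11): L=252 R=36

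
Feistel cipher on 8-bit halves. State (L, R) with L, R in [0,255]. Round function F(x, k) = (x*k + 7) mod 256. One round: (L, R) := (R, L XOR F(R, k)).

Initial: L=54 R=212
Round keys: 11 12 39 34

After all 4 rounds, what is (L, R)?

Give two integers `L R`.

Answer: 221 182

Derivation:
Round 1 (k=11): L=212 R=21
Round 2 (k=12): L=21 R=215
Round 3 (k=39): L=215 R=221
Round 4 (k=34): L=221 R=182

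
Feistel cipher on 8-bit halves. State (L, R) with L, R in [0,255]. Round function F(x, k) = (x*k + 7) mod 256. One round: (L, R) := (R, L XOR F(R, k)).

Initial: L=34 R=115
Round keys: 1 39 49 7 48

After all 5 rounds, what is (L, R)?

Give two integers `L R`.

Answer: 184 188

Derivation:
Round 1 (k=1): L=115 R=88
Round 2 (k=39): L=88 R=28
Round 3 (k=49): L=28 R=59
Round 4 (k=7): L=59 R=184
Round 5 (k=48): L=184 R=188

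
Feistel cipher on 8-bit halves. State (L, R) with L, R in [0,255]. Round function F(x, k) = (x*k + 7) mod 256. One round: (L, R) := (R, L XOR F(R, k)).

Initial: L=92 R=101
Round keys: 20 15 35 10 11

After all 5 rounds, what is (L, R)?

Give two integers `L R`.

Round 1 (k=20): L=101 R=183
Round 2 (k=15): L=183 R=165
Round 3 (k=35): L=165 R=33
Round 4 (k=10): L=33 R=244
Round 5 (k=11): L=244 R=162

Answer: 244 162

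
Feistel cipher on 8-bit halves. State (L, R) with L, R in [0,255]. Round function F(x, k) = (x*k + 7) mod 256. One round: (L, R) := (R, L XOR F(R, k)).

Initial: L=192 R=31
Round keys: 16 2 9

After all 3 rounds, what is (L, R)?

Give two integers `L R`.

Round 1 (k=16): L=31 R=55
Round 2 (k=2): L=55 R=106
Round 3 (k=9): L=106 R=246

Answer: 106 246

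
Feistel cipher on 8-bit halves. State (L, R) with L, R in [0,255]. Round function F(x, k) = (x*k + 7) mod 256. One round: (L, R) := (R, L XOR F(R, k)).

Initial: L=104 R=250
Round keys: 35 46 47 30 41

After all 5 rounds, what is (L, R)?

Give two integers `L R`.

Round 1 (k=35): L=250 R=93
Round 2 (k=46): L=93 R=71
Round 3 (k=47): L=71 R=77
Round 4 (k=30): L=77 R=74
Round 5 (k=41): L=74 R=172

Answer: 74 172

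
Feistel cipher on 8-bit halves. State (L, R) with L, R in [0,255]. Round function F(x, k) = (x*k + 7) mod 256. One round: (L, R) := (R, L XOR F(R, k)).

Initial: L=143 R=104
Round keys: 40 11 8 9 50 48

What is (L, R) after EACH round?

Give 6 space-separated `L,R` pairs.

Answer: 104,200 200,247 247,119 119,193 193,206 206,102

Derivation:
Round 1 (k=40): L=104 R=200
Round 2 (k=11): L=200 R=247
Round 3 (k=8): L=247 R=119
Round 4 (k=9): L=119 R=193
Round 5 (k=50): L=193 R=206
Round 6 (k=48): L=206 R=102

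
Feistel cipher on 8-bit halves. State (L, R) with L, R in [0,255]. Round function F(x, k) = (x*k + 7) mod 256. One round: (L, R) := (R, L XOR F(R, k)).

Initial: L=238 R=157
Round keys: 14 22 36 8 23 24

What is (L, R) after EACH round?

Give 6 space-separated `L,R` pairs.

Round 1 (k=14): L=157 R=115
Round 2 (k=22): L=115 R=116
Round 3 (k=36): L=116 R=36
Round 4 (k=8): L=36 R=83
Round 5 (k=23): L=83 R=88
Round 6 (k=24): L=88 R=20

Answer: 157,115 115,116 116,36 36,83 83,88 88,20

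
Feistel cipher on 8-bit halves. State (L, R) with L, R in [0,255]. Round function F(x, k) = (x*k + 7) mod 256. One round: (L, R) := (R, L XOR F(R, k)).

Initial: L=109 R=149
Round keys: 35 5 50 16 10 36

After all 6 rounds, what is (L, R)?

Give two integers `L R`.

Round 1 (k=35): L=149 R=11
Round 2 (k=5): L=11 R=171
Round 3 (k=50): L=171 R=102
Round 4 (k=16): L=102 R=204
Round 5 (k=10): L=204 R=153
Round 6 (k=36): L=153 R=71

Answer: 153 71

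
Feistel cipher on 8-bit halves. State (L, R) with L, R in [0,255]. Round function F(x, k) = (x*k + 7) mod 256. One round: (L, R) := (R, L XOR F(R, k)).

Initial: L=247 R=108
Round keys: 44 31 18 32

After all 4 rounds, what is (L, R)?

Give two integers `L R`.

Answer: 45 108

Derivation:
Round 1 (k=44): L=108 R=96
Round 2 (k=31): L=96 R=203
Round 3 (k=18): L=203 R=45
Round 4 (k=32): L=45 R=108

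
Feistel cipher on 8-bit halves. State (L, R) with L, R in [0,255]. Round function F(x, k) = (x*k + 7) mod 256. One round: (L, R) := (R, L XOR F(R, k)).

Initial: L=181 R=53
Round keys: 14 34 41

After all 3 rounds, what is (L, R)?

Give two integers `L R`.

Round 1 (k=14): L=53 R=88
Round 2 (k=34): L=88 R=130
Round 3 (k=41): L=130 R=129

Answer: 130 129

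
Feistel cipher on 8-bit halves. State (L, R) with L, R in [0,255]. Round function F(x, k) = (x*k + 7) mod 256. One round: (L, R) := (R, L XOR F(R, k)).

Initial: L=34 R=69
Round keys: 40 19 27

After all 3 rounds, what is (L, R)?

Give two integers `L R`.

Round 1 (k=40): L=69 R=237
Round 2 (k=19): L=237 R=219
Round 3 (k=27): L=219 R=205

Answer: 219 205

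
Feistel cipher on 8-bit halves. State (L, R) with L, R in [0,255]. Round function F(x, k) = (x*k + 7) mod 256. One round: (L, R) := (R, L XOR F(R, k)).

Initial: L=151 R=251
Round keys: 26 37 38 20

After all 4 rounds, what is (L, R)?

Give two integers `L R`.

Answer: 113 129

Derivation:
Round 1 (k=26): L=251 R=18
Round 2 (k=37): L=18 R=90
Round 3 (k=38): L=90 R=113
Round 4 (k=20): L=113 R=129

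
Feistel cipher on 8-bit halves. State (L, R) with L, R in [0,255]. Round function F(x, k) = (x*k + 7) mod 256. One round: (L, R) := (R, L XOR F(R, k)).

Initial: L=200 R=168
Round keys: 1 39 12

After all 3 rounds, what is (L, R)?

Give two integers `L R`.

Answer: 16 160

Derivation:
Round 1 (k=1): L=168 R=103
Round 2 (k=39): L=103 R=16
Round 3 (k=12): L=16 R=160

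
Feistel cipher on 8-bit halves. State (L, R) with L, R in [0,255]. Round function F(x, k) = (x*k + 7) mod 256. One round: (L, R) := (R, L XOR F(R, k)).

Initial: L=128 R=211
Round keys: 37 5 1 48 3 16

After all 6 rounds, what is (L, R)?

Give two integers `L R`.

Round 1 (k=37): L=211 R=6
Round 2 (k=5): L=6 R=246
Round 3 (k=1): L=246 R=251
Round 4 (k=48): L=251 R=225
Round 5 (k=3): L=225 R=81
Round 6 (k=16): L=81 R=246

Answer: 81 246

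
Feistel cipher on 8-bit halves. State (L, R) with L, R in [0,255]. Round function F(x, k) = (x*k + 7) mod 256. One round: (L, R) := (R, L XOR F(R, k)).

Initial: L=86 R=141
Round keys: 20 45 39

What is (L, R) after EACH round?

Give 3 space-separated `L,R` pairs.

Answer: 141,93 93,237 237,127

Derivation:
Round 1 (k=20): L=141 R=93
Round 2 (k=45): L=93 R=237
Round 3 (k=39): L=237 R=127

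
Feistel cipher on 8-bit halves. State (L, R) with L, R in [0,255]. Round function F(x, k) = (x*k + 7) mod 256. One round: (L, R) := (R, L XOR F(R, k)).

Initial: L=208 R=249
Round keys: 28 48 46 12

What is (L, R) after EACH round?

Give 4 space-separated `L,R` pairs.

Answer: 249,147 147,110 110,88 88,73

Derivation:
Round 1 (k=28): L=249 R=147
Round 2 (k=48): L=147 R=110
Round 3 (k=46): L=110 R=88
Round 4 (k=12): L=88 R=73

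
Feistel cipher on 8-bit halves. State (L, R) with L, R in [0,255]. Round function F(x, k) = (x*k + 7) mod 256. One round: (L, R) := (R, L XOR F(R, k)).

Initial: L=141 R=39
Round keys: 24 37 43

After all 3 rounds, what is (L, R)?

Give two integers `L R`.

Answer: 214 219

Derivation:
Round 1 (k=24): L=39 R=34
Round 2 (k=37): L=34 R=214
Round 3 (k=43): L=214 R=219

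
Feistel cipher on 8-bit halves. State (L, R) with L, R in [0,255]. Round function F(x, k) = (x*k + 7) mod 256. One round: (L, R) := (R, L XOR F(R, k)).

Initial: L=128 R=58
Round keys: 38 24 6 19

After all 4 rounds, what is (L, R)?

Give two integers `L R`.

Answer: 230 108

Derivation:
Round 1 (k=38): L=58 R=35
Round 2 (k=24): L=35 R=117
Round 3 (k=6): L=117 R=230
Round 4 (k=19): L=230 R=108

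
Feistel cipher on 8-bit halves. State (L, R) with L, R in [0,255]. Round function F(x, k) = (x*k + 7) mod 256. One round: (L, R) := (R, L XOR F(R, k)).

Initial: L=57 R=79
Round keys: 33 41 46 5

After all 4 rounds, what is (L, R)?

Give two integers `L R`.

Answer: 250 200

Derivation:
Round 1 (k=33): L=79 R=15
Round 2 (k=41): L=15 R=33
Round 3 (k=46): L=33 R=250
Round 4 (k=5): L=250 R=200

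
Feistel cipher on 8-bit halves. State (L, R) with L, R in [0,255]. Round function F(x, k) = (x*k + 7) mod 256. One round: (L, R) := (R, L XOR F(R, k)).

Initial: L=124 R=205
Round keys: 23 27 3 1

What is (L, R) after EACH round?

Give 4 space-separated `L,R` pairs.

Answer: 205,14 14,76 76,229 229,160

Derivation:
Round 1 (k=23): L=205 R=14
Round 2 (k=27): L=14 R=76
Round 3 (k=3): L=76 R=229
Round 4 (k=1): L=229 R=160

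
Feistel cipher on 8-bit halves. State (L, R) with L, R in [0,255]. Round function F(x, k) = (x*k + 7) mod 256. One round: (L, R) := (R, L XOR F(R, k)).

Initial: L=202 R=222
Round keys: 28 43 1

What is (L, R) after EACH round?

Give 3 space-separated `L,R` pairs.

Answer: 222,133 133,128 128,2

Derivation:
Round 1 (k=28): L=222 R=133
Round 2 (k=43): L=133 R=128
Round 3 (k=1): L=128 R=2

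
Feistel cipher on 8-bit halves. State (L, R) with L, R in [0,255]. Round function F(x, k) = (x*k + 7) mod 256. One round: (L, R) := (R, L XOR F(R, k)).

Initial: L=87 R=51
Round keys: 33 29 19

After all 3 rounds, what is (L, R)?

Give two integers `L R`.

Round 1 (k=33): L=51 R=205
Round 2 (k=29): L=205 R=115
Round 3 (k=19): L=115 R=93

Answer: 115 93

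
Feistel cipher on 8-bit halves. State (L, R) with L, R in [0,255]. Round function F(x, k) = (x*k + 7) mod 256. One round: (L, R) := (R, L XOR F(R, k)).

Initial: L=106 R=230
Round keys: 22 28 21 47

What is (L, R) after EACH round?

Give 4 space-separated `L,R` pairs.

Round 1 (k=22): L=230 R=161
Round 2 (k=28): L=161 R=69
Round 3 (k=21): L=69 R=17
Round 4 (k=47): L=17 R=99

Answer: 230,161 161,69 69,17 17,99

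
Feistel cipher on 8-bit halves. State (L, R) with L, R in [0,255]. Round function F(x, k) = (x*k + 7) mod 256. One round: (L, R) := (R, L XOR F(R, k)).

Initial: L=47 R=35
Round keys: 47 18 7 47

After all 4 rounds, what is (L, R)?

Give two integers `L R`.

Answer: 114 187

Derivation:
Round 1 (k=47): L=35 R=91
Round 2 (k=18): L=91 R=78
Round 3 (k=7): L=78 R=114
Round 4 (k=47): L=114 R=187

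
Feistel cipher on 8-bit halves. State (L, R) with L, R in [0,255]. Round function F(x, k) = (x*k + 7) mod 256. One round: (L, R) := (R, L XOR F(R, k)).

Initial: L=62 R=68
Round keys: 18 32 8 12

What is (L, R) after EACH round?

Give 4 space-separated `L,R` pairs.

Round 1 (k=18): L=68 R=241
Round 2 (k=32): L=241 R=99
Round 3 (k=8): L=99 R=238
Round 4 (k=12): L=238 R=76

Answer: 68,241 241,99 99,238 238,76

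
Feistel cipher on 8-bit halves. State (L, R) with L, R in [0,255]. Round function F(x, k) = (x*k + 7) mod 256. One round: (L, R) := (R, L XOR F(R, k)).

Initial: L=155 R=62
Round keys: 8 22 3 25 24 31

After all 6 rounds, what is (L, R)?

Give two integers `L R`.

Answer: 145 170

Derivation:
Round 1 (k=8): L=62 R=108
Round 2 (k=22): L=108 R=113
Round 3 (k=3): L=113 R=54
Round 4 (k=25): L=54 R=60
Round 5 (k=24): L=60 R=145
Round 6 (k=31): L=145 R=170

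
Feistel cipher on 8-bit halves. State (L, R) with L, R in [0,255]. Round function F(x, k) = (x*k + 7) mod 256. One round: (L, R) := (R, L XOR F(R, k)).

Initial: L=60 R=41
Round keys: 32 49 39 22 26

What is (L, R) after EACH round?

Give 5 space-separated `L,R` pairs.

Round 1 (k=32): L=41 R=27
Round 2 (k=49): L=27 R=27
Round 3 (k=39): L=27 R=63
Round 4 (k=22): L=63 R=106
Round 5 (k=26): L=106 R=244

Answer: 41,27 27,27 27,63 63,106 106,244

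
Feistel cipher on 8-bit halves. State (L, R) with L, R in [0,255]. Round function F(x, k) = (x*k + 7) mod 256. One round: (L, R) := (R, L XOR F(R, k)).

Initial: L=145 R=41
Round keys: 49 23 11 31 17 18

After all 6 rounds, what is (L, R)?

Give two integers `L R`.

Round 1 (k=49): L=41 R=113
Round 2 (k=23): L=113 R=7
Round 3 (k=11): L=7 R=37
Round 4 (k=31): L=37 R=133
Round 5 (k=17): L=133 R=249
Round 6 (k=18): L=249 R=12

Answer: 249 12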